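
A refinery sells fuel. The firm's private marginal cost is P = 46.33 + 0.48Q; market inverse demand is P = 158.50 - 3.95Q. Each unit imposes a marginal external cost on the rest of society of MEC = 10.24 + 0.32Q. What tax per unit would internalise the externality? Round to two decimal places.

Social marginal cost = private MC + MEC = 56.57 + 0.80Q.
Set SMC = demand: 56.57 + 0.80Q = 158.50 - 3.95Q → Q* = 21.4589.
The Pigouvian tax equals MEC at Q*: 10.24 + 0.32×21.4589 = 17.1068.

tax = 17.11 per unit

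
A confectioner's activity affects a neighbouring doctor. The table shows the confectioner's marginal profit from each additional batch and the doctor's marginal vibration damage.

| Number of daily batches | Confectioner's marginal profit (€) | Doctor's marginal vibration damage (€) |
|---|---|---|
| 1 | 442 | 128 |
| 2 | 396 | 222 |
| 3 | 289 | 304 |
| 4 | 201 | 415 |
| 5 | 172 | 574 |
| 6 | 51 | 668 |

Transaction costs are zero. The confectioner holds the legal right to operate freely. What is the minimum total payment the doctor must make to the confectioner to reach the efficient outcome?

€713

Left alone the confectioner would choose level 6 (marginal profit stays positive).
Efficient level: k* = 2 (marginal profit ≥ marginal vibration damage through 2).
The doctor must at least cover the confectioner's forgone profit from cutting 6→2: 289 + 201 + 172 + 51 = 713.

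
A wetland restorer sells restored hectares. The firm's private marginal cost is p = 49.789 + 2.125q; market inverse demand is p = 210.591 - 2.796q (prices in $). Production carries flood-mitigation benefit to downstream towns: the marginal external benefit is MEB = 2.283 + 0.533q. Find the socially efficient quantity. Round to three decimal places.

q* = 37.166

Social marginal cost = private MC − MEB = 47.506 + 1.592q.
Set SMC = demand: 47.506 + 1.592q = 210.591 - 2.796q → q* = 37.1661.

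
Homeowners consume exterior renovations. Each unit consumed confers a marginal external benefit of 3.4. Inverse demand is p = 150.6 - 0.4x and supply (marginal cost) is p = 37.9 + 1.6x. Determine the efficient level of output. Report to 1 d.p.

Social marginal benefit = demand + MEB = 154.0 - 0.4x.
Set SMB = MC: 154.0 - 0.4x = 37.9 + 1.6x → x* = 58.0500.

x* = 58.1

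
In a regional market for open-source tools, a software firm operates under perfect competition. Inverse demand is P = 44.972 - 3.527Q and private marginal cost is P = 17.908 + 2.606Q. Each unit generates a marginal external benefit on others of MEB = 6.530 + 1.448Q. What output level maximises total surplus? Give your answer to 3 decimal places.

Social marginal cost = private MC − MEB = 11.378 + 1.158Q.
Set SMC = demand: 11.378 + 1.158Q = 44.972 - 3.527Q → Q* = 7.1705.

Q* = 7.171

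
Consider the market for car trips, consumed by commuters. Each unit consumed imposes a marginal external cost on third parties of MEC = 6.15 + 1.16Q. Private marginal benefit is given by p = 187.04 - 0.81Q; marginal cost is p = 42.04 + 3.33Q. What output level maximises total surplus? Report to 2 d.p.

Social marginal benefit = demand − MEC = 180.89 - 1.97Q.
Set SMB = MC: 180.89 - 1.97Q = 42.04 + 3.33Q → Q* = 26.1981.

Q* = 26.20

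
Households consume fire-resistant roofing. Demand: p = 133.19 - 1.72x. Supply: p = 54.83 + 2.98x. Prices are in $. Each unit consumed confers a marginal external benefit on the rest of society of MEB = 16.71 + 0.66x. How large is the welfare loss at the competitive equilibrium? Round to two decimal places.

DWL = $95.06

Market equilibrium (private): 54.83 + 2.98x = 133.19 - 1.72x → x_m = 16.6723.
Social marginal benefit = demand + MEB = 149.90 - 1.06x.
Set SMB = MC: 149.90 - 1.06x = 54.83 + 2.98x → x* = 23.5322.
Between x* and x_m the wedge SMB − MC runs linearly from 0 to MEB(x_m), so the loss is a triangle.
DWL = ½ × 6.8599 × 27.7137 = 95.0566.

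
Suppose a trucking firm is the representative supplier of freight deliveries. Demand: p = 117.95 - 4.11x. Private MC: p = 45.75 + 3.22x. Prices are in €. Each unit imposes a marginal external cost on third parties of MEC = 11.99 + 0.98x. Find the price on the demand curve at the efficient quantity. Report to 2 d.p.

Social marginal cost = private MC + MEC = 57.74 + 4.20x.
Set SMC = demand: 57.74 + 4.20x = 117.95 - 4.11x → x* = 7.2455.
Consumer price on the demand curve at x*: 117.95 − 4.11×7.2455 = 88.1710.

P = €88.17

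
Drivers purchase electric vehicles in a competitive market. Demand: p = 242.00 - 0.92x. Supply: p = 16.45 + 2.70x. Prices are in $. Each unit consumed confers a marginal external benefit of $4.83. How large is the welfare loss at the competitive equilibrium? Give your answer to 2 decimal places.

Market equilibrium (private): 16.45 + 2.70x = 242.00 - 0.92x → x_m = 62.3066.
Social marginal benefit = demand + MEB = 246.83 - 0.92x.
Set SMB = MC: 246.83 - 0.92x = 16.45 + 2.70x → x* = 63.6409.
Height of the DWL triangle at x_m is SMB(x_m) − MC(x_m) = MEB(x_m) = 4.8300.
DWL = ½ × 1.3343 × 4.8300 = 3.2223.

DWL = $3.22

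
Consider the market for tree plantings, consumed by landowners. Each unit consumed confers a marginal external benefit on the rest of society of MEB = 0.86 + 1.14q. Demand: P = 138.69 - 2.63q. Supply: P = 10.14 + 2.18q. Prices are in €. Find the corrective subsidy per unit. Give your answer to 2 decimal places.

Social marginal benefit = demand + MEB = 139.55 - 1.49q.
Set SMB = MC: 139.55 - 1.49q = 10.14 + 2.18q → q* = 35.2616.
The Pigouvian subsidy equals MEB at q*: 0.86 + 1.14×35.2616 = 41.0582.

subsidy = €41.06 per unit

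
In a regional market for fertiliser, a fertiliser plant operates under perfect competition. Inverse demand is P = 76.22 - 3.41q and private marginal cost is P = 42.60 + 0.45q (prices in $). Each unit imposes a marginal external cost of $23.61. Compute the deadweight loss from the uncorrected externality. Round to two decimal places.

DWL = $72.21

Market equilibrium (private): 42.60 + 0.45q = 76.22 - 3.41q → q_m = 8.7098.
Social marginal cost = private MC + MEC = 66.21 + 0.45q.
Set SMC = demand: 66.21 + 0.45q = 76.22 - 3.41q → q* = 2.5933.
Height of the DWL triangle at q_m is SMC(q_m) − demand(q_m) = MEC(q_m) = 23.6100.
DWL = ½ × 6.1165 × 23.6100 = 72.2053.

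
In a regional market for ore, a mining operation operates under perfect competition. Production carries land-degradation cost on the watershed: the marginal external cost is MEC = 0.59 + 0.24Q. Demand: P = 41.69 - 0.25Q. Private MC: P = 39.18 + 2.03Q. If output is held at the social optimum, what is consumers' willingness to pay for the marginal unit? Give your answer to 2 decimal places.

P = 41.50

Social marginal cost = private MC + MEC = 39.77 + 2.27Q.
Set SMC = demand: 39.77 + 2.27Q = 41.69 - 0.25Q → Q* = 0.7619.
Consumer price on the demand curve at Q*: 41.69 − 0.25×0.7619 = 41.4995.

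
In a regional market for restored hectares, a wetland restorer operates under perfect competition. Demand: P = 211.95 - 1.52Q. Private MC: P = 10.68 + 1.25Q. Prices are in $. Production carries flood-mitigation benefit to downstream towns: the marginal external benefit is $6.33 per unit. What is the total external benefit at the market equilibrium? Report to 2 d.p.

$459.94

Market equilibrium (private): 10.68 + 1.25Q = 211.95 - 1.52Q → Q_m = 72.6606.
Total external benefit = MEB × Q_m = 6.33 × 72.6606 = 459.9416.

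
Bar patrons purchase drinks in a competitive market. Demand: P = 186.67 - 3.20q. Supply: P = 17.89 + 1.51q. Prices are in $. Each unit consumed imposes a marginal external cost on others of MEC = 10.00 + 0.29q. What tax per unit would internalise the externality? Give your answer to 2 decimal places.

Social marginal benefit = demand − MEC = 176.67 - 3.49q.
Set SMB = MC: 176.67 - 3.49q = 17.89 + 1.51q → q* = 31.7560.
The Pigouvian tax equals MEC at q*: 10.00 + 0.29×31.7560 = 19.2092.

tax = $19.21 per unit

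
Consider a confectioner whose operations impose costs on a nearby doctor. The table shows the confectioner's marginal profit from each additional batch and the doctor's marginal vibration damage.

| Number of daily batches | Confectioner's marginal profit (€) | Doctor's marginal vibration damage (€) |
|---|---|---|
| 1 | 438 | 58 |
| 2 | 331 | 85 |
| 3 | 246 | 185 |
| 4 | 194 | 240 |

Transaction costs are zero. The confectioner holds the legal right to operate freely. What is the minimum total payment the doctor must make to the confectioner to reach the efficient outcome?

€194

Left alone the confectioner would choose level 4 (marginal profit stays positive).
Efficient level: k* = 3 (marginal profit ≥ marginal vibration damage through 3).
The doctor must at least cover the confectioner's forgone profit from cutting 4→3: 194 = 194.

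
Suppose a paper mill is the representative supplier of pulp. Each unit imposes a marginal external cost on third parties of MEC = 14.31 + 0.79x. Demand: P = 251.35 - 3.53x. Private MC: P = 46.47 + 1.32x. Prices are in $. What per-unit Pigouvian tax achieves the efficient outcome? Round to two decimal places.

tax = $41.00 per unit

Social marginal cost = private MC + MEC = 60.78 + 2.11x.
Set SMC = demand: 60.78 + 2.11x = 251.35 - 3.53x → x* = 33.7890.
The Pigouvian tax equals MEC at x*: 14.31 + 0.79×33.7890 = 41.0033.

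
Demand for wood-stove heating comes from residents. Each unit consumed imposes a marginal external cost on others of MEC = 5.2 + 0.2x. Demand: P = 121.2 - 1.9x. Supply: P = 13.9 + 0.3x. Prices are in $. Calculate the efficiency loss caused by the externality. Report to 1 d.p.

Market equilibrium (private): 13.9 + 0.3x = 121.2 - 1.9x → x_m = 48.7727.
Social marginal benefit = demand − MEC = 116.0 - 2.1x.
Set SMB = MC: 116.0 - 2.1x = 13.9 + 0.3x → x* = 42.5417.
The welfare-loss triangle has base |x_m − x*| and height MEC(x_m) (the vertical gap between SMB and MC is zero at x* and MEC at x_m).
DWL = ½ × 6.2310 × 14.9545 = 46.5907.

DWL = $46.6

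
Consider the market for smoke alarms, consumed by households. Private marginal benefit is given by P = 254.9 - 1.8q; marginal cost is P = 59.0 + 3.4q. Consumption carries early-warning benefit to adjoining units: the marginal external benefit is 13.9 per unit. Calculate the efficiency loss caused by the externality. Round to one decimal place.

Market equilibrium (private): 59.0 + 3.4q = 254.9 - 1.8q → q_m = 37.6731.
Social marginal benefit = demand + MEB = 268.8 - 1.8q.
Set SMB = MC: 268.8 - 1.8q = 59.0 + 3.4q → q* = 40.3462.
The loss is the area between SMB and MC from q* to q_m; with linear curves that's a triangle of height MEB(q_m).
DWL = ½ × 2.6731 × 13.9000 = 18.5780.

DWL = 18.6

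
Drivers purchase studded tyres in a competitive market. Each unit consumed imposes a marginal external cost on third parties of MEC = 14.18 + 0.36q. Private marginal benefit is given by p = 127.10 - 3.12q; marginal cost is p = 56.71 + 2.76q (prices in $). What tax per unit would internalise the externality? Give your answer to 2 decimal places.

tax = $17.42 per unit

Social marginal benefit = demand − MEC = 112.92 - 3.48q.
Set SMB = MC: 112.92 - 3.48q = 56.71 + 2.76q → q* = 9.0080.
The Pigouvian tax equals MEC at q*: 14.18 + 0.36×9.0080 = 17.4229.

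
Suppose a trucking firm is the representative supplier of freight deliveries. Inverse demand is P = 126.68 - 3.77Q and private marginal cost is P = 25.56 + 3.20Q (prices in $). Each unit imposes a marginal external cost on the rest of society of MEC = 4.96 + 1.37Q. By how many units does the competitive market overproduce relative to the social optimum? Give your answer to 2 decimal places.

Market equilibrium (private): 25.56 + 3.20Q = 126.68 - 3.77Q → Q_m = 14.5079.
Social marginal cost = private MC + MEC = 30.52 + 4.57Q.
Set SMC = demand: 30.52 + 4.57Q = 126.68 - 3.77Q → Q* = 11.5300.
Gap = |14.5079 − 11.5300| = 2.9779.

2.98 units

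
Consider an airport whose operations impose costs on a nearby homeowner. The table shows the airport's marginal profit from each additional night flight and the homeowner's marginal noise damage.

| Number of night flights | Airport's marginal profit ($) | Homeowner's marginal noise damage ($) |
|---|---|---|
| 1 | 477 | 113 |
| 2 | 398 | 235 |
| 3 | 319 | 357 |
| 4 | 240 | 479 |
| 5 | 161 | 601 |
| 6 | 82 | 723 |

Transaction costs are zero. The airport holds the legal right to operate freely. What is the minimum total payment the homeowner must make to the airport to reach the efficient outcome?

$802

Left alone the airport would choose level 6 (marginal profit stays positive).
Efficient level: k* = 2 (marginal profit ≥ marginal noise damage through 2).
The homeowner must at least cover the airport's forgone profit from cutting 6→2: 319 + 240 + 161 + 82 = 802.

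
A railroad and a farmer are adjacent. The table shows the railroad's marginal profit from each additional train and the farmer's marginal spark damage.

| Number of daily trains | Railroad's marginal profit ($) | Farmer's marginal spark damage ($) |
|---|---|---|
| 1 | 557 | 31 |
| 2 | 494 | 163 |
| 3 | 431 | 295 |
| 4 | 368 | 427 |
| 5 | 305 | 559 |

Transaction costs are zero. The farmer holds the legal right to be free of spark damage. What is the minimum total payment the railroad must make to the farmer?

$489

Efficient level: marginal profit ≥ marginal spark damage through level 3, so k* = 3.
With the farmer holding the right, the railroad must at least compensate total damage at k*: 31 + 163 + 295 = 489.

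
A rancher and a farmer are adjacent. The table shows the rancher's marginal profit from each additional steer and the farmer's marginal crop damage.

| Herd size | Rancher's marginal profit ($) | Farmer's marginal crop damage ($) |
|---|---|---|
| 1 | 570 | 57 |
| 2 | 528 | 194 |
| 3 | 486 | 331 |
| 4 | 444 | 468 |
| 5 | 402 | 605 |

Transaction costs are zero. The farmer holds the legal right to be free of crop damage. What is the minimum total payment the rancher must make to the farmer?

Efficient level: marginal profit ≥ marginal crop damage through level 3, so k* = 3.
With the farmer holding the right, the rancher must at least compensate total damage at k*: 57 + 194 + 331 = 582.

$582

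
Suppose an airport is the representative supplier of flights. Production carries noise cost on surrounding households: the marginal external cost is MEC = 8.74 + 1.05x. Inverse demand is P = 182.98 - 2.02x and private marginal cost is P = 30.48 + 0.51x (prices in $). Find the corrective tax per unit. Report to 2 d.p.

tax = $50.90 per unit

Social marginal cost = private MC + MEC = 39.22 + 1.56x.
Set SMC = demand: 39.22 + 1.56x = 182.98 - 2.02x → x* = 40.1564.
The Pigouvian tax equals MEC at x*: 8.74 + 1.05×40.1564 = 50.9042.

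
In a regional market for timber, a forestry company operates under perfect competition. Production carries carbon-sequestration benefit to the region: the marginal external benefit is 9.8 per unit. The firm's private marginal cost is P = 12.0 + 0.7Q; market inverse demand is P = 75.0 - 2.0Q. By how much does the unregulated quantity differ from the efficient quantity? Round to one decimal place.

Market equilibrium (private): 12.0 + 0.7Q = 75.0 - 2.0Q → Q_m = 23.3333.
Social marginal cost = private MC − MEB = 2.2 + 0.7Q.
Set SMC = demand: 2.2 + 0.7Q = 75.0 - 2.0Q → Q* = 26.9630.
Gap = |23.3333 − 26.9630| = 3.6297.

3.6 units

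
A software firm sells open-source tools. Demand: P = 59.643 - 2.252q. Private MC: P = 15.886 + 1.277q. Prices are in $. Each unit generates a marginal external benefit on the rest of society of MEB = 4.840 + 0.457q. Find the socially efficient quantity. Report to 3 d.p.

Social marginal cost = private MC − MEB = 11.046 + 0.820q.
Set SMC = demand: 11.046 + 0.820q = 59.643 - 2.252q → q* = 15.8193.

q* = 15.819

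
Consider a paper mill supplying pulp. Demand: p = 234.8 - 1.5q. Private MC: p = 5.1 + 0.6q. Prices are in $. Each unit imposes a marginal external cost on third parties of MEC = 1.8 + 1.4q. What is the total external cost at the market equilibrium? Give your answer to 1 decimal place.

$8571.8

Market equilibrium (private): 5.1 + 0.6q = 234.8 - 1.5q → q_m = 109.3810.
Total external cost = ∫₀^{q_m} (1.8 + 1.4q) dq = 1.8×109.3810 + ½×1.4×109.3810² = 8571.8280.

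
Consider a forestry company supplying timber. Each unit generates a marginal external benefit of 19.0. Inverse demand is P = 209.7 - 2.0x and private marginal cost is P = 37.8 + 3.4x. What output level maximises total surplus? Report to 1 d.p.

x* = 35.4

Social marginal cost = private MC − MEB = 18.8 + 3.4x.
Set SMC = demand: 18.8 + 3.4x = 209.7 - 2.0x → x* = 35.3519.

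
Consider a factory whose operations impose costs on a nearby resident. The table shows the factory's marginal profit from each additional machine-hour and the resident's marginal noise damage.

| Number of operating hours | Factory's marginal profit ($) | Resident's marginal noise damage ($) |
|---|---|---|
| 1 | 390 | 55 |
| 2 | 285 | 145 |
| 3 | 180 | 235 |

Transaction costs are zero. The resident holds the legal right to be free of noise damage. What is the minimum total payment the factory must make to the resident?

Efficient level: marginal profit ≥ marginal noise damage through level 2, so k* = 2.
With the resident holding the right, the factory must at least compensate total damage at k*: 55 + 145 = 200.

$200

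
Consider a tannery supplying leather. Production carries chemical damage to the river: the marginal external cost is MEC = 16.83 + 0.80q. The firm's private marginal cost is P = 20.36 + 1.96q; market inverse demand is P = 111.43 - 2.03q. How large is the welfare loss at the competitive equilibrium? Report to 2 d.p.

Market equilibrium (private): 20.36 + 1.96q = 111.43 - 2.03q → q_m = 22.8246.
Social marginal cost = private MC + MEC = 37.19 + 2.76q.
Set SMC = demand: 37.19 + 2.76q = 111.43 - 2.03q → q* = 15.4990.
Between q* and q_m the wedge SMC − demand runs linearly from 0 to MEC(q_m), so the loss is a triangle.
DWL = ½ × 7.3256 × 35.0896 = 128.5262.

DWL = 128.53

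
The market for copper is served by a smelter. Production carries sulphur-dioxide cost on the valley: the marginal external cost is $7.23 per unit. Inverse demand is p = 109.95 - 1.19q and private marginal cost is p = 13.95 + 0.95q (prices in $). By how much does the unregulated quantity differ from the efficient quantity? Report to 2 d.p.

3.38 units

Market equilibrium (private): 13.95 + 0.95q = 109.95 - 1.19q → q_m = 44.8598.
Social marginal cost = private MC + MEC = 21.18 + 0.95q.
Set SMC = demand: 21.18 + 0.95q = 109.95 - 1.19q → q* = 41.4813.
Gap = |44.8598 − 41.4813| = 3.3785.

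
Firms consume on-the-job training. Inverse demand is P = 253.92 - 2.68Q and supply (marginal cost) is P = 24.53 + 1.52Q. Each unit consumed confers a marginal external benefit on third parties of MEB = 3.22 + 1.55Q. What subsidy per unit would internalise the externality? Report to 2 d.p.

subsidy = 139.27 per unit

Social marginal benefit = demand + MEB = 257.14 - 1.13Q.
Set SMB = MC: 257.14 - 1.13Q = 24.53 + 1.52Q → Q* = 87.7774.
The Pigouvian subsidy equals MEB at Q*: 3.22 + 1.55×87.7774 = 139.2750.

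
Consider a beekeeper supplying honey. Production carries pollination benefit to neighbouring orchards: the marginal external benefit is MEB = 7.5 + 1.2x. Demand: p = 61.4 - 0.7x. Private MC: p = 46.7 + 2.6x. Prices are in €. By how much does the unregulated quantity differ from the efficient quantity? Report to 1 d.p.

6.1 units

Market equilibrium (private): 46.7 + 2.6x = 61.4 - 0.7x → x_m = 4.4545.
Social marginal cost = private MC − MEB = 39.2 + 1.4x.
Set SMC = demand: 39.2 + 1.4x = 61.4 - 0.7x → x* = 10.5714.
Gap = |4.4545 − 10.5714| = 6.1169.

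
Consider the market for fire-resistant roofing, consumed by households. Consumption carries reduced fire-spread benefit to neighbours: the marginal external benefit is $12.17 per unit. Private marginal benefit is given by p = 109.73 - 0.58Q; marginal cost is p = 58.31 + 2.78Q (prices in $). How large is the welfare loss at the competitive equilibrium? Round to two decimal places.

Market equilibrium (private): 58.31 + 2.78Q = 109.73 - 0.58Q → Q_m = 15.3036.
Social marginal benefit = demand + MEB = 121.90 - 0.58Q.
Set SMB = MC: 121.90 - 0.58Q = 58.31 + 2.78Q → Q* = 18.9256.
Height of the DWL triangle at Q_m is SMB(Q_m) − MC(Q_m) = MEB(Q_m) = 12.1700.
DWL = ½ × 3.6220 × 12.1700 = 22.0399.

DWL = $22.04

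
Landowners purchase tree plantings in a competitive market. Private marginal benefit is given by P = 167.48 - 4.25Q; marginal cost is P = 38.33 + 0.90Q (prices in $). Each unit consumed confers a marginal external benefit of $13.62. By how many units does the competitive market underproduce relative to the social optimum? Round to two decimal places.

2.64 units

Market equilibrium (private): 38.33 + 0.90Q = 167.48 - 4.25Q → Q_m = 25.0777.
Social marginal benefit = demand + MEB = 181.10 - 4.25Q.
Set SMB = MC: 181.10 - 4.25Q = 38.33 + 0.90Q → Q* = 27.7223.
Gap = |25.0777 − 27.7223| = 2.6446.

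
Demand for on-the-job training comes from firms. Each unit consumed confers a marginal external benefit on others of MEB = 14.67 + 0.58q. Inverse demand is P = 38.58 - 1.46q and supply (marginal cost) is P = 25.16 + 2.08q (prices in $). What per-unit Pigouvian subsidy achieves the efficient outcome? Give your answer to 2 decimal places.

Social marginal benefit = demand + MEB = 53.25 - 0.88q.
Set SMB = MC: 53.25 - 0.88q = 25.16 + 2.08q → q* = 9.4899.
The Pigouvian subsidy equals MEB at q*: 14.67 + 0.58×9.4899 = 20.1741.

subsidy = $20.17 per unit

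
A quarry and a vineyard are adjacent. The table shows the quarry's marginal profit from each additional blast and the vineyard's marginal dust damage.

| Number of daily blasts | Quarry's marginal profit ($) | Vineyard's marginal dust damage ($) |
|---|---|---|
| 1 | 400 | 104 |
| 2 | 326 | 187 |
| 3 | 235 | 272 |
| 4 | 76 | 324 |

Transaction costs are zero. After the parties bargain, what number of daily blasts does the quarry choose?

Bargaining reaches the level where marginal profit last exceeds marginal dust damage.
That holds through level 2 (326 ≥ 187) but not at 3 (235 < 272).

2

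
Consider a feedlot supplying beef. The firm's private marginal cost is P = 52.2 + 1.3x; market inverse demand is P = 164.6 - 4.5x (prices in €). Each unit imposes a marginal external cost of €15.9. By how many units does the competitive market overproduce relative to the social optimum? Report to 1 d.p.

2.7 units

Market equilibrium (private): 52.2 + 1.3x = 164.6 - 4.5x → x_m = 19.3793.
Social marginal cost = private MC + MEC = 68.1 + 1.3x.
Set SMC = demand: 68.1 + 1.3x = 164.6 - 4.5x → x* = 16.6379.
Gap = |19.3793 − 16.6379| = 2.7414.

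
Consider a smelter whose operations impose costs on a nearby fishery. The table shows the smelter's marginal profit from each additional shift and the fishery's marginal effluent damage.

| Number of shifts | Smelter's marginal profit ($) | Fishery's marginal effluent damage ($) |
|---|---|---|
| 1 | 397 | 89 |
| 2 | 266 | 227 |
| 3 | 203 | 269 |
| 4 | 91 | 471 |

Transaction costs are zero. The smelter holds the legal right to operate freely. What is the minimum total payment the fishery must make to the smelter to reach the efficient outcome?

Left alone the smelter would choose level 4 (marginal profit stays positive).
Efficient level: k* = 2 (marginal profit ≥ marginal effluent damage through 2).
The fishery must at least cover the smelter's forgone profit from cutting 4→2: 203 + 91 = 294.

$294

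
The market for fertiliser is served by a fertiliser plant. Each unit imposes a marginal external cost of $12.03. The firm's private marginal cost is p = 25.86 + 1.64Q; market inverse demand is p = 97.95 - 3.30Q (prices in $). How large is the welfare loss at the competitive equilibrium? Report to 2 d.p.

DWL = $14.65

Market equilibrium (private): 25.86 + 1.64Q = 97.95 - 3.30Q → Q_m = 14.5931.
Social marginal cost = private MC + MEC = 37.89 + 1.64Q.
Set SMC = demand: 37.89 + 1.64Q = 97.95 - 3.30Q → Q* = 12.1579.
The welfare-loss triangle has base |Q_m − Q*| and height MEC(Q_m) (the vertical gap between SMC and demand is zero at Q* and MEC at Q_m).
DWL = ½ × 2.4352 × 12.0300 = 14.6477.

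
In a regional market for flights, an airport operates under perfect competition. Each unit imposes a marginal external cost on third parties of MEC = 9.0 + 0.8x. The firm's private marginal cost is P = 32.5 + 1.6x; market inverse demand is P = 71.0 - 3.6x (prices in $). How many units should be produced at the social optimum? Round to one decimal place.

Social marginal cost = private MC + MEC = 41.5 + 2.4x.
Set SMC = demand: 41.5 + 2.4x = 71.0 - 3.6x → x* = 4.9167.

x* = 4.9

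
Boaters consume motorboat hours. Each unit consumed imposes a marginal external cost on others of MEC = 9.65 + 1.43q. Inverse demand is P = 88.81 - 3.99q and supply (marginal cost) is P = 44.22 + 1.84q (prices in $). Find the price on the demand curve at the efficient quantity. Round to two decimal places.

Social marginal benefit = demand − MEC = 79.16 - 5.42q.
Set SMB = MC: 79.16 - 5.42q = 44.22 + 1.84q → q* = 4.8127.
Consumer price on the demand curve at q*: 88.81 − 3.99×4.8127 = 69.6073.

P = $69.61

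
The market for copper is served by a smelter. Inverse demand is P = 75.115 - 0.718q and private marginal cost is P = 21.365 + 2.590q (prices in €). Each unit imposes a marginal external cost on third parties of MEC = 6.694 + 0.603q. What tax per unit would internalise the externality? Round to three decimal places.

tax = €13.949 per unit

Social marginal cost = private MC + MEC = 28.059 + 3.193q.
Set SMC = demand: 28.059 + 3.193q = 75.115 - 0.718q → q* = 12.0317.
The Pigouvian tax equals MEC at q*: 6.694 + 0.603×12.0317 = 13.9491.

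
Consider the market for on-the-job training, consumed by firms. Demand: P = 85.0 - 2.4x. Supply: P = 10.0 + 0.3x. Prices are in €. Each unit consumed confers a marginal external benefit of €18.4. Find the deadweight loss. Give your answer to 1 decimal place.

DWL = €62.7

Market equilibrium (private): 10.0 + 0.3x = 85.0 - 2.4x → x_m = 27.7778.
Social marginal benefit = demand + MEB = 103.4 - 2.4x.
Set SMB = MC: 103.4 - 2.4x = 10.0 + 0.3x → x* = 34.5926.
Height of the DWL triangle at x_m is SMB(x_m) − MC(x_m) = MEB(x_m) = 18.4000.
DWL = ½ × 6.8148 × 18.4000 = 62.6962.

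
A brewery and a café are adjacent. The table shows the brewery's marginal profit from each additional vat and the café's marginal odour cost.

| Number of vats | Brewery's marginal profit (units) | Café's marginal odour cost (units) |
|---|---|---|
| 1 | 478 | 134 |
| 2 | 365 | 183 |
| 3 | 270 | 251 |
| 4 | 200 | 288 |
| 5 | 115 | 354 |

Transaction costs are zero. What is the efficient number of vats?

3

Bargaining reaches the level where marginal profit last exceeds marginal odour cost.
That holds through level 3 (270 ≥ 251) but not at 4 (200 < 288).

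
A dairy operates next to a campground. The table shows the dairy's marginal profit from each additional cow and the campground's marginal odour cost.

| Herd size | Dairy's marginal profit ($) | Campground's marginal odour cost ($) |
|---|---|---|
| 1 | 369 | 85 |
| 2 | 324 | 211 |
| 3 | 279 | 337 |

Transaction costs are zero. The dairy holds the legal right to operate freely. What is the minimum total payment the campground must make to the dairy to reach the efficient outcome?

Left alone the dairy would choose level 3 (marginal profit stays positive).
Efficient level: k* = 2 (marginal profit ≥ marginal odour cost through 2).
The campground must at least cover the dairy's forgone profit from cutting 3→2: 279 = 279.

$279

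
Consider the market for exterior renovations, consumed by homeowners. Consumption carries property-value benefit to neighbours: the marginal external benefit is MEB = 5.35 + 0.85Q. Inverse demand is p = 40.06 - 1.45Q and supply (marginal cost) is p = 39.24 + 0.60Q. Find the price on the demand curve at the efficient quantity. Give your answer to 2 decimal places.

Social marginal benefit = demand + MEB = 45.41 - 0.60Q.
Set SMB = MC: 45.41 - 0.60Q = 39.24 + 0.60Q → Q* = 5.1417.
Consumer price on the demand curve at Q*: 40.06 − 1.45×5.1417 = 32.6045.

P = 32.60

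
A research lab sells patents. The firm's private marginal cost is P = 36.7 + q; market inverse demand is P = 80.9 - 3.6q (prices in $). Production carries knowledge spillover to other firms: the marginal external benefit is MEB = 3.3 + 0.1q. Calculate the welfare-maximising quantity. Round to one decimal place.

Social marginal cost = private MC − MEB = 33.4 + 0.9q.
Set SMC = demand: 33.4 + 0.9q = 80.9 - 3.6q → q* = 10.5556.

q* = 10.6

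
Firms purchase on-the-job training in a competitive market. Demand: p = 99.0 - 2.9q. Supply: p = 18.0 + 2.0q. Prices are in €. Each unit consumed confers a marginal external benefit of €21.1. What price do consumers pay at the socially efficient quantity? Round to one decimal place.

P = €38.6

Social marginal benefit = demand + MEB = 120.1 - 2.9q.
Set SMB = MC: 120.1 - 2.9q = 18.0 + 2.0q → q* = 20.8367.
Consumer price on the demand curve at q*: 99.0 − 2.9×20.8367 = 38.5736.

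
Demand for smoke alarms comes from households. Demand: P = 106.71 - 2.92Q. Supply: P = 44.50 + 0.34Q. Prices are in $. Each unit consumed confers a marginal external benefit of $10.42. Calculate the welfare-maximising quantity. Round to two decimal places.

Q* = 22.28

Social marginal benefit = demand + MEB = 117.13 - 2.92Q.
Set SMB = MC: 117.13 - 2.92Q = 44.50 + 0.34Q → Q* = 22.2791.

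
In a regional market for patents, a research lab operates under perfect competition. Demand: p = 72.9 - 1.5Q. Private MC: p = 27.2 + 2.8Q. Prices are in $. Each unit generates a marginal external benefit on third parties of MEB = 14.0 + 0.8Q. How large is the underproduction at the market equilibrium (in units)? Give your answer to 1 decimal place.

6.4 units

Market equilibrium (private): 27.2 + 2.8Q = 72.9 - 1.5Q → Q_m = 10.6279.
Social marginal cost = private MC − MEB = 13.2 + 2.0Q.
Set SMC = demand: 13.2 + 2.0Q = 72.9 - 1.5Q → Q* = 17.0571.
Gap = |10.6279 − 17.0571| = 6.4292.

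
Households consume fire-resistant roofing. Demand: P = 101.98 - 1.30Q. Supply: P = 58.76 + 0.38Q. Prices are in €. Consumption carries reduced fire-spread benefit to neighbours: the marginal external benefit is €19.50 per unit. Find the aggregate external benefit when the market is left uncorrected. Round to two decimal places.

€501.66

Market equilibrium (private): 58.76 + 0.38Q = 101.98 - 1.30Q → Q_m = 25.7262.
Total external benefit = MEB × Q_m = 19.50 × 25.7262 = 501.6609.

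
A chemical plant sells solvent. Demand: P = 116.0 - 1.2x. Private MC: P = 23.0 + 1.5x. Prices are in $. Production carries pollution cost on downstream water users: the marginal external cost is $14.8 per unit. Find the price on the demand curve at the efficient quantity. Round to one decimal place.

Social marginal cost = private MC + MEC = 37.8 + 1.5x.
Set SMC = demand: 37.8 + 1.5x = 116.0 - 1.2x → x* = 28.9630.
Consumer price on the demand curve at x*: 116.0 − 1.2×28.9630 = 81.2444.

P = $81.2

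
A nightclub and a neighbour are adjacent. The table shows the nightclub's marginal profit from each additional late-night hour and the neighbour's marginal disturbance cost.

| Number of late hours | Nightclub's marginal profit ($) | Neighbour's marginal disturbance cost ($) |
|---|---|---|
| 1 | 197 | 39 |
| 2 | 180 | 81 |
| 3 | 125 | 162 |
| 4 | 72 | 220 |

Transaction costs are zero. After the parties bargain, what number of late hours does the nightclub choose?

Bargaining reaches the level where marginal profit last exceeds marginal disturbance cost.
That holds through level 2 (180 ≥ 81) but not at 3 (125 < 162).

2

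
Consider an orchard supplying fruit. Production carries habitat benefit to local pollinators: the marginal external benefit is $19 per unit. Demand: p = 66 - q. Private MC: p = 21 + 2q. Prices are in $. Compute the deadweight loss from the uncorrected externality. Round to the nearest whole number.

DWL = $60

Market equilibrium (private): 21 + 2q = 66 - q → q_m = 15.0000.
Social marginal cost = private MC − MEB = 2 + 2q.
Set SMC = demand: 2 + 2q = 66 - q → q* = 21.3333.
The loss is the area between SMC and demand from q* to q_m; with linear curves that's a triangle of height MEB(q_m).
DWL = ½ × 6.3333 × 19.0000 = 60.1664.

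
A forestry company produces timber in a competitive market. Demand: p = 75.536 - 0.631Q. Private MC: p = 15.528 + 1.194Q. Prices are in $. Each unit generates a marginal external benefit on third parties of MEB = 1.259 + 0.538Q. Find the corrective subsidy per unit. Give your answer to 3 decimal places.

Social marginal cost = private MC − MEB = 14.269 + 0.656Q.
Set SMC = demand: 14.269 + 0.656Q = 75.536 - 0.631Q → Q* = 47.6045.
The Pigouvian subsidy equals MEB at Q*: 1.259 + 0.538×47.6045 = 26.8702.

subsidy = $26.870 per unit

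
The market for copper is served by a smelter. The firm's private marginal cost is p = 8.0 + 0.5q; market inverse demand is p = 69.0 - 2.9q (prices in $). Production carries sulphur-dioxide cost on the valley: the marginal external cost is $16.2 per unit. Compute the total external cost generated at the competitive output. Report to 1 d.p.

Market equilibrium (private): 8.0 + 0.5q = 69.0 - 2.9q → q_m = 17.9412.
Total external cost = MEC × q_m = 16.2 × 17.9412 = 290.6474.

$290.6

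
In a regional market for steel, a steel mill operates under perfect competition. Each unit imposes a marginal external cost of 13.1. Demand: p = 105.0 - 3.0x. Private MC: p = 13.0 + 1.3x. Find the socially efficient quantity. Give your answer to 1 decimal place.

x* = 18.3

Social marginal cost = private MC + MEC = 26.1 + 1.3x.
Set SMC = demand: 26.1 + 1.3x = 105.0 - 3.0x → x* = 18.3488.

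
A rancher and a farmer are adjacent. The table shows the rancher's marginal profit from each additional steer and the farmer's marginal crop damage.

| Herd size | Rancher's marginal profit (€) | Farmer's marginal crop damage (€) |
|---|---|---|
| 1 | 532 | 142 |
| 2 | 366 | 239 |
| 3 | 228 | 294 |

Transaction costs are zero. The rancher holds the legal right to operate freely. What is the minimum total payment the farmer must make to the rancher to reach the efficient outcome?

Left alone the rancher would choose level 3 (marginal profit stays positive).
Efficient level: k* = 2 (marginal profit ≥ marginal crop damage through 2).
The farmer must at least cover the rancher's forgone profit from cutting 3→2: 228 = 228.

€228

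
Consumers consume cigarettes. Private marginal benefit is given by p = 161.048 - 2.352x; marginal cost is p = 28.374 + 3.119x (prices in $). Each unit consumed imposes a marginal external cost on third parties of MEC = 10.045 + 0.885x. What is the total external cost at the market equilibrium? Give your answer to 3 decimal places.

Market equilibrium (private): 28.374 + 3.119x = 161.048 - 2.352x → x_m = 24.2504.
Total external cost = ∫₀^{x_m} (10.045 + 0.885x) dx = 10.045×24.2504 + ½×0.885×24.2504² = 503.8215.

$503.822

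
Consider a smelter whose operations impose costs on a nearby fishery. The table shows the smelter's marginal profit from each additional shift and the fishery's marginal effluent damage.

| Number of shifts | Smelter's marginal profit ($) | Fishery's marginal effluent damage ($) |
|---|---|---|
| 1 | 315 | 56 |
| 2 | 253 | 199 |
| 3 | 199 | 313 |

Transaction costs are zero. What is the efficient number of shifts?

Bargaining reaches the level where marginal profit last exceeds marginal effluent damage.
That holds through level 2 (253 ≥ 199) but not at 3 (199 < 313).

2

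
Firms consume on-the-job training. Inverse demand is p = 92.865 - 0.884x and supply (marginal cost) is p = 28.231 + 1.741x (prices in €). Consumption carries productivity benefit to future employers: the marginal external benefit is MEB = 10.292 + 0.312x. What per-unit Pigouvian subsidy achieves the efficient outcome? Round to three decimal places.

subsidy = €20.399 per unit

Social marginal benefit = demand + MEB = 103.157 - 0.572x.
Set SMB = MC: 103.157 - 0.572x = 28.231 + 1.741x → x* = 32.3934.
The Pigouvian subsidy equals MEB at x*: 10.292 + 0.312×32.3934 = 20.3987.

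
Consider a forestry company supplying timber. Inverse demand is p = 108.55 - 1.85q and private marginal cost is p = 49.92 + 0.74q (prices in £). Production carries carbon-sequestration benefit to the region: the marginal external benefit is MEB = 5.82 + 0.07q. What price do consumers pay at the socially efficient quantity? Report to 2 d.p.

P = £61.24

Social marginal cost = private MC − MEB = 44.10 + 0.67q.
Set SMC = demand: 44.10 + 0.67q = 108.55 - 1.85q → q* = 25.5754.
Consumer price on the demand curve at q*: 108.55 − 1.85×25.5754 = 61.2355.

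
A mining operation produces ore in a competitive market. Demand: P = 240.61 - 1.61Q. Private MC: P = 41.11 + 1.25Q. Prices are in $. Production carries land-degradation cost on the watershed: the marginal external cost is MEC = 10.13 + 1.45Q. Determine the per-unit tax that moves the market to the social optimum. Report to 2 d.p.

tax = $73.84 per unit

Social marginal cost = private MC + MEC = 51.24 + 2.70Q.
Set SMC = demand: 51.24 + 2.70Q = 240.61 - 1.61Q → Q* = 43.9374.
The Pigouvian tax equals MEC at Q*: 10.13 + 1.45×43.9374 = 73.8392.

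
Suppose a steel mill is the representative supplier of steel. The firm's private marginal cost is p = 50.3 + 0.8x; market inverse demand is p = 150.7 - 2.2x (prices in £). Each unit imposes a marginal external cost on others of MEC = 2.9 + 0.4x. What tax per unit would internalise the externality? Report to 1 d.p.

Social marginal cost = private MC + MEC = 53.2 + 1.2x.
Set SMC = demand: 53.2 + 1.2x = 150.7 - 2.2x → x* = 28.6765.
The Pigouvian tax equals MEC at x*: 2.9 + 0.4×28.6765 = 14.3706.

tax = £14.4 per unit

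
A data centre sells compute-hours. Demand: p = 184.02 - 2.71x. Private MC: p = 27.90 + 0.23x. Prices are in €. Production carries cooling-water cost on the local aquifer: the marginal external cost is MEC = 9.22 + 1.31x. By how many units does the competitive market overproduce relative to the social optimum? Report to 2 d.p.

18.54 units

Market equilibrium (private): 27.90 + 0.23x = 184.02 - 2.71x → x_m = 53.1020.
Social marginal cost = private MC + MEC = 37.12 + 1.54x.
Set SMC = demand: 37.12 + 1.54x = 184.02 - 2.71x → x* = 34.5647.
Gap = |53.1020 − 34.5647| = 18.5373.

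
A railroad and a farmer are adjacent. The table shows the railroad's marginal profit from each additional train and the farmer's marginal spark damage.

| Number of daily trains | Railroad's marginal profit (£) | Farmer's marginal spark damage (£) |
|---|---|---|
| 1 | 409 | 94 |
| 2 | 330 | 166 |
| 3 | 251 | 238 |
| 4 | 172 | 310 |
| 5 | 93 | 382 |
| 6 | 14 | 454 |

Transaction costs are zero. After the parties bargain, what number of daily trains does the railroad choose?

3

Bargaining reaches the level where marginal profit last exceeds marginal spark damage.
That holds through level 3 (251 ≥ 238) but not at 4 (172 < 310).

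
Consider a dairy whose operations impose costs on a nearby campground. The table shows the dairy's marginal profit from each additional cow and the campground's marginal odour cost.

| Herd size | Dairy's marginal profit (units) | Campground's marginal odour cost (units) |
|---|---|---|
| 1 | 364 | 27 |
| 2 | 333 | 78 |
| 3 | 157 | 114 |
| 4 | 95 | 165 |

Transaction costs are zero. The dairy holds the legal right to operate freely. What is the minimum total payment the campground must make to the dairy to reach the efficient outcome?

95

Left alone the dairy would choose level 4 (marginal profit stays positive).
Efficient level: k* = 3 (marginal profit ≥ marginal odour cost through 3).
The campground must at least cover the dairy's forgone profit from cutting 4→3: 95 = 95.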